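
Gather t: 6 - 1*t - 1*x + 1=-t - x + 7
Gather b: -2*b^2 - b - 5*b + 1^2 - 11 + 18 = -2*b^2 - 6*b + 8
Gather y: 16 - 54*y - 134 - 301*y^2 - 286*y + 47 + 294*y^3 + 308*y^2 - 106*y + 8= 294*y^3 + 7*y^2 - 446*y - 63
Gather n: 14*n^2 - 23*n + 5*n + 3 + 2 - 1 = 14*n^2 - 18*n + 4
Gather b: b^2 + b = b^2 + b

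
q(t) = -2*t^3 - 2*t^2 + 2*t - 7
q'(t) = -6*t^2 - 4*t + 2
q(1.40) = -13.61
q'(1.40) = -15.36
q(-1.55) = -7.46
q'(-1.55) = -6.22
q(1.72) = -19.65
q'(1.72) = -22.63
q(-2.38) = 3.87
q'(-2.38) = -22.47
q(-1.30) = -8.59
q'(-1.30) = -2.94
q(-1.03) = -9.00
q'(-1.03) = -0.25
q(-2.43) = 5.03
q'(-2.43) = -23.71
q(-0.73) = -8.75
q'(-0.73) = 1.72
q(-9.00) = 1271.00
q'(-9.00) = -448.00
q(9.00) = -1609.00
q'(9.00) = -520.00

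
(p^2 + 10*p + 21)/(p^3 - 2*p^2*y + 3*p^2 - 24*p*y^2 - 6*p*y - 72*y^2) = (-p - 7)/(-p^2 + 2*p*y + 24*y^2)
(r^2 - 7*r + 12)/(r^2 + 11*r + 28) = (r^2 - 7*r + 12)/(r^2 + 11*r + 28)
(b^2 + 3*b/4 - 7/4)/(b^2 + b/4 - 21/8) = 2*(b - 1)/(2*b - 3)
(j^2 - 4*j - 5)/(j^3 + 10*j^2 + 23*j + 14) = (j - 5)/(j^2 + 9*j + 14)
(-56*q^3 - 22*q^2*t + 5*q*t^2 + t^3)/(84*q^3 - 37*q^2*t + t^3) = (-2*q - t)/(3*q - t)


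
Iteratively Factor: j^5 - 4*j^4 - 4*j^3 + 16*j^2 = (j + 2)*(j^4 - 6*j^3 + 8*j^2) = (j - 4)*(j + 2)*(j^3 - 2*j^2) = j*(j - 4)*(j + 2)*(j^2 - 2*j) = j*(j - 4)*(j - 2)*(j + 2)*(j)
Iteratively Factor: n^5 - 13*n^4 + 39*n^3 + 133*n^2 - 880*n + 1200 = (n - 5)*(n^4 - 8*n^3 - n^2 + 128*n - 240) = (n - 5)^2*(n^3 - 3*n^2 - 16*n + 48) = (n - 5)^2*(n + 4)*(n^2 - 7*n + 12) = (n - 5)^2*(n - 4)*(n + 4)*(n - 3)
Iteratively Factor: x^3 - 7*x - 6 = (x + 2)*(x^2 - 2*x - 3) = (x + 1)*(x + 2)*(x - 3)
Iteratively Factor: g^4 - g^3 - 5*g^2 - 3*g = (g - 3)*(g^3 + 2*g^2 + g) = g*(g - 3)*(g^2 + 2*g + 1) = g*(g - 3)*(g + 1)*(g + 1)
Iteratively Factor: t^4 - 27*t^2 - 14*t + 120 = (t - 2)*(t^3 + 2*t^2 - 23*t - 60) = (t - 2)*(t + 3)*(t^2 - t - 20) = (t - 5)*(t - 2)*(t + 3)*(t + 4)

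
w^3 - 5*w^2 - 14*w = w*(w - 7)*(w + 2)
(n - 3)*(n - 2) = n^2 - 5*n + 6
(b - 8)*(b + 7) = b^2 - b - 56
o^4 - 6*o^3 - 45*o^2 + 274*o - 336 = (o - 8)*(o - 3)*(o - 2)*(o + 7)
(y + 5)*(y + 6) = y^2 + 11*y + 30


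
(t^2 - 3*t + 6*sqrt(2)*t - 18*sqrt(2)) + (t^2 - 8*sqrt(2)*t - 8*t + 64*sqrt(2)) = 2*t^2 - 11*t - 2*sqrt(2)*t + 46*sqrt(2)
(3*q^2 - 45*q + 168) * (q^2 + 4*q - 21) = 3*q^4 - 33*q^3 - 75*q^2 + 1617*q - 3528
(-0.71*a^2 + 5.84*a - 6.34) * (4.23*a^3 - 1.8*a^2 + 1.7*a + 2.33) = -3.0033*a^5 + 25.9812*a^4 - 38.5372*a^3 + 19.6857*a^2 + 2.8292*a - 14.7722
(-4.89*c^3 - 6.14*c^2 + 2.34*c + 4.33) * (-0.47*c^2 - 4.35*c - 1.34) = 2.2983*c^5 + 24.1573*c^4 + 32.1618*c^3 - 3.9865*c^2 - 21.9711*c - 5.8022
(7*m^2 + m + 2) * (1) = 7*m^2 + m + 2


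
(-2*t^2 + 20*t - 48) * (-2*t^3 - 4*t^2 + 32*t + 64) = 4*t^5 - 32*t^4 - 48*t^3 + 704*t^2 - 256*t - 3072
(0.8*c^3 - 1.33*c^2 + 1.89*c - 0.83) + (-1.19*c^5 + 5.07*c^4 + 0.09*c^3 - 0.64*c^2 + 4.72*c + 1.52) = -1.19*c^5 + 5.07*c^4 + 0.89*c^3 - 1.97*c^2 + 6.61*c + 0.69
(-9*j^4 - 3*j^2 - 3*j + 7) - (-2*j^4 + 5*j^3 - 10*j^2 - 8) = -7*j^4 - 5*j^3 + 7*j^2 - 3*j + 15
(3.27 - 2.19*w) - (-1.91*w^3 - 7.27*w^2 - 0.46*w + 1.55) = 1.91*w^3 + 7.27*w^2 - 1.73*w + 1.72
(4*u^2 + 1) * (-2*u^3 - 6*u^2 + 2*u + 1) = -8*u^5 - 24*u^4 + 6*u^3 - 2*u^2 + 2*u + 1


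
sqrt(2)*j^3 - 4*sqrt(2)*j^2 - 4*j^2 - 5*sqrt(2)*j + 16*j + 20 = (j - 5)*(j - 2*sqrt(2))*(sqrt(2)*j + sqrt(2))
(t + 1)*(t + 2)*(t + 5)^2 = t^4 + 13*t^3 + 57*t^2 + 95*t + 50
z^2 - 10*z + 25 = (z - 5)^2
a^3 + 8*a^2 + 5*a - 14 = (a - 1)*(a + 2)*(a + 7)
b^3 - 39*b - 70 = (b - 7)*(b + 2)*(b + 5)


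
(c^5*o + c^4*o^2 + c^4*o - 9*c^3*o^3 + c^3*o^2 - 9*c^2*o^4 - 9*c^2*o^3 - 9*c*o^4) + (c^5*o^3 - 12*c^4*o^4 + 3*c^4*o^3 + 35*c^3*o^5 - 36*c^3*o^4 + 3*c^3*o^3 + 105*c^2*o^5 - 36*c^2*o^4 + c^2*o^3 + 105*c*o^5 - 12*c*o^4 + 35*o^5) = c^5*o^3 + c^5*o - 12*c^4*o^4 + 3*c^4*o^3 + c^4*o^2 + c^4*o + 35*c^3*o^5 - 36*c^3*o^4 - 6*c^3*o^3 + c^3*o^2 + 105*c^2*o^5 - 45*c^2*o^4 - 8*c^2*o^3 + 105*c*o^5 - 21*c*o^4 + 35*o^5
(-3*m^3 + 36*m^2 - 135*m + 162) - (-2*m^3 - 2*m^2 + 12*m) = -m^3 + 38*m^2 - 147*m + 162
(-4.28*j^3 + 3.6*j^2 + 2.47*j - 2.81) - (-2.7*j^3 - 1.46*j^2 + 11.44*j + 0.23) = -1.58*j^3 + 5.06*j^2 - 8.97*j - 3.04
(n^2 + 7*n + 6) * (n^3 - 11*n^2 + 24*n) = n^5 - 4*n^4 - 47*n^3 + 102*n^2 + 144*n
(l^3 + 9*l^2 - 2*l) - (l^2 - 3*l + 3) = l^3 + 8*l^2 + l - 3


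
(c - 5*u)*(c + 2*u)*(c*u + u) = c^3*u - 3*c^2*u^2 + c^2*u - 10*c*u^3 - 3*c*u^2 - 10*u^3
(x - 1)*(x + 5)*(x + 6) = x^3 + 10*x^2 + 19*x - 30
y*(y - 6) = y^2 - 6*y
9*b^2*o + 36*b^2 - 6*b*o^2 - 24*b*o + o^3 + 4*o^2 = (-3*b + o)^2*(o + 4)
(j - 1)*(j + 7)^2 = j^3 + 13*j^2 + 35*j - 49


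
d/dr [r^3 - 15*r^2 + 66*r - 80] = 3*r^2 - 30*r + 66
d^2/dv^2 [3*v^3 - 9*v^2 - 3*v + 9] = 18*v - 18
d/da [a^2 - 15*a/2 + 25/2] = 2*a - 15/2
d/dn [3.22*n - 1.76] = 3.22000000000000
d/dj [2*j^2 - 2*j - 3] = 4*j - 2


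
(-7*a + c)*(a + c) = -7*a^2 - 6*a*c + c^2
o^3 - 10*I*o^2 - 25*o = o*(o - 5*I)^2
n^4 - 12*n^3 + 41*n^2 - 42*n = n*(n - 7)*(n - 3)*(n - 2)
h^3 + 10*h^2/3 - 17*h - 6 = (h - 3)*(h + 1/3)*(h + 6)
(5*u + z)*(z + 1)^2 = 5*u*z^2 + 10*u*z + 5*u + z^3 + 2*z^2 + z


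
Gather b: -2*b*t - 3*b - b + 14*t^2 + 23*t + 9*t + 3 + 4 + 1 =b*(-2*t - 4) + 14*t^2 + 32*t + 8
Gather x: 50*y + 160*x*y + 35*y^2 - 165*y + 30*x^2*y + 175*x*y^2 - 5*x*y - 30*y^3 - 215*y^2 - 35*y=30*x^2*y + x*(175*y^2 + 155*y) - 30*y^3 - 180*y^2 - 150*y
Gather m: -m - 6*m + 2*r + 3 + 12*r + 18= -7*m + 14*r + 21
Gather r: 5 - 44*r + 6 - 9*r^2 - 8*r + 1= -9*r^2 - 52*r + 12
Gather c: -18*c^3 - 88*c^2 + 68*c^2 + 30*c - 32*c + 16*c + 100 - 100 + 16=-18*c^3 - 20*c^2 + 14*c + 16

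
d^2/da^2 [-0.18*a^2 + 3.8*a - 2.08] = -0.360000000000000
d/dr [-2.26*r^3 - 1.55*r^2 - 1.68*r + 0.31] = -6.78*r^2 - 3.1*r - 1.68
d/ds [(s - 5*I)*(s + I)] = 2*s - 4*I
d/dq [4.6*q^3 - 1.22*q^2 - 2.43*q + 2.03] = 13.8*q^2 - 2.44*q - 2.43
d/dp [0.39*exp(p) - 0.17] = 0.39*exp(p)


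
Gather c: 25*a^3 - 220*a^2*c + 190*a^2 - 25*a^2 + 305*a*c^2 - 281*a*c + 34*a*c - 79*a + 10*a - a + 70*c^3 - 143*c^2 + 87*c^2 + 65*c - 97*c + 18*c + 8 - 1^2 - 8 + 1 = 25*a^3 + 165*a^2 - 70*a + 70*c^3 + c^2*(305*a - 56) + c*(-220*a^2 - 247*a - 14)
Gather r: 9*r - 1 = 9*r - 1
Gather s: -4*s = -4*s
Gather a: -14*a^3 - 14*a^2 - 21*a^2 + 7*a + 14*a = -14*a^3 - 35*a^2 + 21*a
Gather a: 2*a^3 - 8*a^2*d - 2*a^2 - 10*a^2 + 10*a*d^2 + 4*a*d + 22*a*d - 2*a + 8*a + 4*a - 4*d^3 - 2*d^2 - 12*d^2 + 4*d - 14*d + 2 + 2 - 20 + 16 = 2*a^3 + a^2*(-8*d - 12) + a*(10*d^2 + 26*d + 10) - 4*d^3 - 14*d^2 - 10*d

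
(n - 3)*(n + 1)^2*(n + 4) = n^4 + 3*n^3 - 9*n^2 - 23*n - 12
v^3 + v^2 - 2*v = v*(v - 1)*(v + 2)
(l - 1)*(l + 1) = l^2 - 1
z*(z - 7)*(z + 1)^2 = z^4 - 5*z^3 - 13*z^2 - 7*z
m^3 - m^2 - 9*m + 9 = (m - 3)*(m - 1)*(m + 3)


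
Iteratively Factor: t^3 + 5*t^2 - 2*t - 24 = (t + 3)*(t^2 + 2*t - 8) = (t - 2)*(t + 3)*(t + 4)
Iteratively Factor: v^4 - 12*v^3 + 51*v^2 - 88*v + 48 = (v - 3)*(v^3 - 9*v^2 + 24*v - 16) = (v - 4)*(v - 3)*(v^2 - 5*v + 4) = (v - 4)^2*(v - 3)*(v - 1)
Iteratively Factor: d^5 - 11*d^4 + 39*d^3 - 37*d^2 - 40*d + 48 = (d - 3)*(d^4 - 8*d^3 + 15*d^2 + 8*d - 16) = (d - 4)*(d - 3)*(d^3 - 4*d^2 - d + 4) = (d - 4)*(d - 3)*(d + 1)*(d^2 - 5*d + 4) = (d - 4)*(d - 3)*(d - 1)*(d + 1)*(d - 4)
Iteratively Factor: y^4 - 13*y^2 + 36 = (y + 3)*(y^3 - 3*y^2 - 4*y + 12) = (y - 2)*(y + 3)*(y^2 - y - 6) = (y - 3)*(y - 2)*(y + 3)*(y + 2)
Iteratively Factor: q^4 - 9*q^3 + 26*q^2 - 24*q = (q - 3)*(q^3 - 6*q^2 + 8*q) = (q - 4)*(q - 3)*(q^2 - 2*q) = (q - 4)*(q - 3)*(q - 2)*(q)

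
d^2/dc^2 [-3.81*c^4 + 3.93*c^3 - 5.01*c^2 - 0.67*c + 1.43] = -45.72*c^2 + 23.58*c - 10.02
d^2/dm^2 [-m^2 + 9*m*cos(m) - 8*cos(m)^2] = -9*m*cos(m) - 32*sin(m)^2 - 18*sin(m) + 14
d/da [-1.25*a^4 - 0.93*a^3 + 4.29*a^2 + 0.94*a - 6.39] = -5.0*a^3 - 2.79*a^2 + 8.58*a + 0.94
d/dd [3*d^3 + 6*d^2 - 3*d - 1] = 9*d^2 + 12*d - 3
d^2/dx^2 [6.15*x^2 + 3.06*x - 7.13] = 12.3000000000000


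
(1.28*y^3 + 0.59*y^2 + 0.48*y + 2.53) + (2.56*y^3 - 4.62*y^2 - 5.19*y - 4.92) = 3.84*y^3 - 4.03*y^2 - 4.71*y - 2.39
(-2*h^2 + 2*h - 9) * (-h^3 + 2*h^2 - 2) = 2*h^5 - 6*h^4 + 13*h^3 - 14*h^2 - 4*h + 18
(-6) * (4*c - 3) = 18 - 24*c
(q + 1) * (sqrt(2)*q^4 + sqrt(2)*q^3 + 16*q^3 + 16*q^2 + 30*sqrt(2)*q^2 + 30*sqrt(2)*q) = sqrt(2)*q^5 + 2*sqrt(2)*q^4 + 16*q^4 + 32*q^3 + 31*sqrt(2)*q^3 + 16*q^2 + 60*sqrt(2)*q^2 + 30*sqrt(2)*q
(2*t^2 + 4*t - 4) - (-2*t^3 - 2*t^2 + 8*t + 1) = 2*t^3 + 4*t^2 - 4*t - 5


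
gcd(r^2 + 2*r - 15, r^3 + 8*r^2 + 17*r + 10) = r + 5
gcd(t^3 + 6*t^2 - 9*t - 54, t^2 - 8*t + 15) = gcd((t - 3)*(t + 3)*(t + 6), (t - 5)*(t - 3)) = t - 3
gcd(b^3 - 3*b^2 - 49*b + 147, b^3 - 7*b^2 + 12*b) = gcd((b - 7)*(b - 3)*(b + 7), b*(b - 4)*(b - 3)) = b - 3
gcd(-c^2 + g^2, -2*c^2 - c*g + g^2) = c + g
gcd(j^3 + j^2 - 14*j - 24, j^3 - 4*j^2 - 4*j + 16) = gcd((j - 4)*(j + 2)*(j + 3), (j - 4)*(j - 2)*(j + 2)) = j^2 - 2*j - 8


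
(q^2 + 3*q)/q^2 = (q + 3)/q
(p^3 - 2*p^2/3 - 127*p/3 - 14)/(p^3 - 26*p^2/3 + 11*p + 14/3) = (p + 6)/(p - 2)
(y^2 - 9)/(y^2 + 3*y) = (y - 3)/y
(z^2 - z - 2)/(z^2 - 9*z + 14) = (z + 1)/(z - 7)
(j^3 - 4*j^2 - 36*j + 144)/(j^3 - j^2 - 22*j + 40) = (j^2 - 36)/(j^2 + 3*j - 10)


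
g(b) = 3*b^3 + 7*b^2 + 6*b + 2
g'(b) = 9*b^2 + 14*b + 6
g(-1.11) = -0.14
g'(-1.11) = 1.55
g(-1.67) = -2.47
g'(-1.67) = 7.72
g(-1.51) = -1.43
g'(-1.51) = 5.38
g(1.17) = 23.41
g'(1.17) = 34.70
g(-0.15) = 1.25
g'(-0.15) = 4.10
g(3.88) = 305.89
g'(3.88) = 195.81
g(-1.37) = -0.80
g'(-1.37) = 3.71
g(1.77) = 51.19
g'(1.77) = 58.98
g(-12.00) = -4246.00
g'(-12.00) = 1134.00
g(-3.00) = -34.00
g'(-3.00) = 45.00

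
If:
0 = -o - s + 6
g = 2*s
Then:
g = 2*s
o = 6 - s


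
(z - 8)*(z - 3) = z^2 - 11*z + 24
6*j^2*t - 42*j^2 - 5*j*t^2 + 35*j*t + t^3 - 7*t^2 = (-3*j + t)*(-2*j + t)*(t - 7)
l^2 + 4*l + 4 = (l + 2)^2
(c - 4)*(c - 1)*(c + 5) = c^3 - 21*c + 20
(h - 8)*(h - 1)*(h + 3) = h^3 - 6*h^2 - 19*h + 24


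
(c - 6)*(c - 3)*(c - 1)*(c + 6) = c^4 - 4*c^3 - 33*c^2 + 144*c - 108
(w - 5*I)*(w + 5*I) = w^2 + 25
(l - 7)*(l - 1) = l^2 - 8*l + 7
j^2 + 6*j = j*(j + 6)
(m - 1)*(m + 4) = m^2 + 3*m - 4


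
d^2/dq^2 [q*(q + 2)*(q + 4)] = 6*q + 12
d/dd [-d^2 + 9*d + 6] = 9 - 2*d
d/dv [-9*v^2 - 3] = -18*v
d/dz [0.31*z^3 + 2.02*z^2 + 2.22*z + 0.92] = 0.93*z^2 + 4.04*z + 2.22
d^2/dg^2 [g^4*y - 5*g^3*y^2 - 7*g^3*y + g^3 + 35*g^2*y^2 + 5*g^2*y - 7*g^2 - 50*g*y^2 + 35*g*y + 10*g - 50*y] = 12*g^2*y - 30*g*y^2 - 42*g*y + 6*g + 70*y^2 + 10*y - 14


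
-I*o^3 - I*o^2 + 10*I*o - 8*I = (o - 2)*(o + 4)*(-I*o + I)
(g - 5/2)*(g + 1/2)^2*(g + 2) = g^4 + g^3/2 - 21*g^2/4 - 41*g/8 - 5/4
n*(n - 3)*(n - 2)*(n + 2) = n^4 - 3*n^3 - 4*n^2 + 12*n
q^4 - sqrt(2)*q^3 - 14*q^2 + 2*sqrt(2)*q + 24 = (q - 3*sqrt(2))*(q - sqrt(2))*(q + sqrt(2))*(q + 2*sqrt(2))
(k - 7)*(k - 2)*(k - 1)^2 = k^4 - 11*k^3 + 33*k^2 - 37*k + 14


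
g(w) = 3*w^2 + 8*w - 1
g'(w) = 6*w + 8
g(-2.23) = -3.92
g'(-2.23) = -5.38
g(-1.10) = -6.17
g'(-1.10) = 1.40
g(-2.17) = -4.23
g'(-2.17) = -5.02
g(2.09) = 28.82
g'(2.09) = 20.54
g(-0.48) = -4.15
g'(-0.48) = 5.12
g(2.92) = 47.94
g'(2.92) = 25.52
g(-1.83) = -5.59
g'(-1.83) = -2.98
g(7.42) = 223.53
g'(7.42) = 52.52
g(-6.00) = 59.00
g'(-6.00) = -28.00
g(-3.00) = 2.00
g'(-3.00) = -10.00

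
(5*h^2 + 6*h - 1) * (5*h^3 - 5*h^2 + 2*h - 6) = 25*h^5 + 5*h^4 - 25*h^3 - 13*h^2 - 38*h + 6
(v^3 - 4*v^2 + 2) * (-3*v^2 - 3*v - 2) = -3*v^5 + 9*v^4 + 10*v^3 + 2*v^2 - 6*v - 4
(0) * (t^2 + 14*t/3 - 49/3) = 0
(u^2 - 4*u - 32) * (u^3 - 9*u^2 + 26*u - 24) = u^5 - 13*u^4 + 30*u^3 + 160*u^2 - 736*u + 768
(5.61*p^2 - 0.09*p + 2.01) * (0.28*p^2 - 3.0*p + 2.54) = 1.5708*p^4 - 16.8552*p^3 + 15.0822*p^2 - 6.2586*p + 5.1054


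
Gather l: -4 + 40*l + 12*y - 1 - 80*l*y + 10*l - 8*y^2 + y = l*(50 - 80*y) - 8*y^2 + 13*y - 5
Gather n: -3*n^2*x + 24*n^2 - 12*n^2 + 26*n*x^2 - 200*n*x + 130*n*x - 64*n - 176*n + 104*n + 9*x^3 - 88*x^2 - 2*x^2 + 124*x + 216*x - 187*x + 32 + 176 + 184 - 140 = n^2*(12 - 3*x) + n*(26*x^2 - 70*x - 136) + 9*x^3 - 90*x^2 + 153*x + 252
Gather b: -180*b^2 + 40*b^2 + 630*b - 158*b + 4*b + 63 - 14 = -140*b^2 + 476*b + 49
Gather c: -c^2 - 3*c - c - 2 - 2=-c^2 - 4*c - 4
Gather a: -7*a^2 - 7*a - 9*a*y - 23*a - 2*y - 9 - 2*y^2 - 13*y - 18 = -7*a^2 + a*(-9*y - 30) - 2*y^2 - 15*y - 27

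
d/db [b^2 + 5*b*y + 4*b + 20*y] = 2*b + 5*y + 4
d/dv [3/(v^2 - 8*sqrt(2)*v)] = 6*(-v + 4*sqrt(2))/(v^2*(v - 8*sqrt(2))^2)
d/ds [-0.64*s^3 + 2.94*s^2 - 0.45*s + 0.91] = -1.92*s^2 + 5.88*s - 0.45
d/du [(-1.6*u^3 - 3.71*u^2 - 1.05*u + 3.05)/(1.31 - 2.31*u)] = (7.392*u^3 + 2.2821*u^2 - 9.7202*u + 5.67)/(5.3361*u^2 - 6.0522*u + 1.7161)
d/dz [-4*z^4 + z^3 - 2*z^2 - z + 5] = -16*z^3 + 3*z^2 - 4*z - 1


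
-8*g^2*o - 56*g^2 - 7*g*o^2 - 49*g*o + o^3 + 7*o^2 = (-8*g + o)*(g + o)*(o + 7)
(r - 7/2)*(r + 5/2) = r^2 - r - 35/4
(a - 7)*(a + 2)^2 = a^3 - 3*a^2 - 24*a - 28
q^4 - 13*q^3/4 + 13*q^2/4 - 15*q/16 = q*(q - 3/2)*(q - 5/4)*(q - 1/2)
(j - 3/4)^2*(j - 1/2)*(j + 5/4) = j^4 - 3*j^3/4 - 19*j^2/16 + 87*j/64 - 45/128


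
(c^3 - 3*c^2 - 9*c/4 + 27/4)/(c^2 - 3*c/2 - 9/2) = c - 3/2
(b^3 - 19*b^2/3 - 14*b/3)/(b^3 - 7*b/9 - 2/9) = 3*b*(b - 7)/(3*b^2 - 2*b - 1)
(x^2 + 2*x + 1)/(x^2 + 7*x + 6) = (x + 1)/(x + 6)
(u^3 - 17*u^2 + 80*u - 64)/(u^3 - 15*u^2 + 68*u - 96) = (u^2 - 9*u + 8)/(u^2 - 7*u + 12)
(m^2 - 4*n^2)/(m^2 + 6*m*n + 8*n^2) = (m - 2*n)/(m + 4*n)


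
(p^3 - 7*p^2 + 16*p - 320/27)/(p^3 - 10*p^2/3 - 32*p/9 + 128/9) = (p - 5/3)/(p + 2)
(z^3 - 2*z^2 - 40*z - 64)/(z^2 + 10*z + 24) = (z^2 - 6*z - 16)/(z + 6)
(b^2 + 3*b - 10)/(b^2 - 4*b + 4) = (b + 5)/(b - 2)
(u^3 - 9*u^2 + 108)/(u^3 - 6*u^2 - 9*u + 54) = (u - 6)/(u - 3)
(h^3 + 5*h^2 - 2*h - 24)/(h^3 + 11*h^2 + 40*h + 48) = (h - 2)/(h + 4)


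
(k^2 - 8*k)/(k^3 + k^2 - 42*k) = (k - 8)/(k^2 + k - 42)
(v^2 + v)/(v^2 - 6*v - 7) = v/(v - 7)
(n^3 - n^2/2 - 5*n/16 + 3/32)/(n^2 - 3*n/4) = n + 1/4 - 1/(8*n)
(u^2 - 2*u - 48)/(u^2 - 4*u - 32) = (u + 6)/(u + 4)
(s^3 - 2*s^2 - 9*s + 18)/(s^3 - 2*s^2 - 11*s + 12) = (s^2 - 5*s + 6)/(s^2 - 5*s + 4)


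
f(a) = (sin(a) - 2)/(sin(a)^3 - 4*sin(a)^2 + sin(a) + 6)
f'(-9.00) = -0.64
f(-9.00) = -0.50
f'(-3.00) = -0.31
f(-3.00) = -0.37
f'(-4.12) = -0.01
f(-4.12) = -0.25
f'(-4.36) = -0.00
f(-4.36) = -0.25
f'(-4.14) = -0.01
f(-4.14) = -0.25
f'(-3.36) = -0.13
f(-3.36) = -0.30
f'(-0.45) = 0.69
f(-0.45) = -0.52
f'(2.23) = -0.02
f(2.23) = -0.25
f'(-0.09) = 0.27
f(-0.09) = -0.36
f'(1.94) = -0.00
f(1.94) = -0.25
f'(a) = (sin(a) - 2)*(-3*sin(a)^2*cos(a) + 8*sin(a)*cos(a) - cos(a))/(sin(a)^3 - 4*sin(a)^2 + sin(a) + 6)^2 + cos(a)/(sin(a)^3 - 4*sin(a)^2 + sin(a) + 6)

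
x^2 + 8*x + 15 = (x + 3)*(x + 5)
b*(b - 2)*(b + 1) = b^3 - b^2 - 2*b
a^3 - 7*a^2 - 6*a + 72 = (a - 6)*(a - 4)*(a + 3)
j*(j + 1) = j^2 + j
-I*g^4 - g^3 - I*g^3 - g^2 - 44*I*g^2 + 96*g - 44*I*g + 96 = (g - 8*I)*(g + 3*I)*(g + 4*I)*(-I*g - I)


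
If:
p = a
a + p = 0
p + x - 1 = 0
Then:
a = 0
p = 0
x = 1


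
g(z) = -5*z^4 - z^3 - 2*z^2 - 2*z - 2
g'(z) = -20*z^3 - 3*z^2 - 4*z - 2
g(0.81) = -7.62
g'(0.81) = -17.84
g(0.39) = -3.26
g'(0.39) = -5.20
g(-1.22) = -11.80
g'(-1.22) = 34.73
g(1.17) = -18.05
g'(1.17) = -42.82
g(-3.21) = -513.98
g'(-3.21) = 641.45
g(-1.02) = -6.39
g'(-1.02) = 20.18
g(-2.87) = -328.33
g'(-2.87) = 457.57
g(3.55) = -873.16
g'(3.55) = -948.78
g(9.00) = -33716.00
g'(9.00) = -14861.00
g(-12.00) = -102218.00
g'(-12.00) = 34174.00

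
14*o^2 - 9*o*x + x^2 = (-7*o + x)*(-2*o + x)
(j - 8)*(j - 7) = j^2 - 15*j + 56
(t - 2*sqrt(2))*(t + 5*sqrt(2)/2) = t^2 + sqrt(2)*t/2 - 10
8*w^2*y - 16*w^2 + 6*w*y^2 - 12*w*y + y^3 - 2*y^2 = (2*w + y)*(4*w + y)*(y - 2)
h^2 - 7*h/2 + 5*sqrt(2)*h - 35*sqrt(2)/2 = (h - 7/2)*(h + 5*sqrt(2))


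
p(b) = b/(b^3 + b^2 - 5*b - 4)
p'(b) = b*(-3*b^2 - 2*b + 5)/(b^3 + b^2 - 5*b - 4)^2 + 1/(b^3 + b^2 - 5*b - 4)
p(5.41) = 0.03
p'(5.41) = -0.01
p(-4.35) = 0.10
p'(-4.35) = 0.07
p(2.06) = -1.57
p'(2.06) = -14.89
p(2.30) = 1.18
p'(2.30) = -8.78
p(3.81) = 0.08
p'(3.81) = -0.06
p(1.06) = -0.15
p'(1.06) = -0.15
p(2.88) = 0.21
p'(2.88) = -0.32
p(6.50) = 0.02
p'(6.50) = -0.01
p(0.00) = 0.00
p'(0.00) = -0.25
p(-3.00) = 0.43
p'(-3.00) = 0.84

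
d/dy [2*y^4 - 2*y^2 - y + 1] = 8*y^3 - 4*y - 1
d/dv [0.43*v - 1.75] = 0.430000000000000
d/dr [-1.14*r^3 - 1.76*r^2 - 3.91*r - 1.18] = -3.42*r^2 - 3.52*r - 3.91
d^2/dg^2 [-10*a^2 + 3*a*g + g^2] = 2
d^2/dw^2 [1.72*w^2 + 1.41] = 3.44000000000000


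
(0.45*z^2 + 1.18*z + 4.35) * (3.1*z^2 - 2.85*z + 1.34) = 1.395*z^4 + 2.3755*z^3 + 10.725*z^2 - 10.8163*z + 5.829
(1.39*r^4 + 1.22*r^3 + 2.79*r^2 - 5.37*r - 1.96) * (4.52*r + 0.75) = 6.2828*r^5 + 6.5569*r^4 + 13.5258*r^3 - 22.1799*r^2 - 12.8867*r - 1.47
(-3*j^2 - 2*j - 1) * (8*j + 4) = -24*j^3 - 28*j^2 - 16*j - 4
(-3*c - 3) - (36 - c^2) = c^2 - 3*c - 39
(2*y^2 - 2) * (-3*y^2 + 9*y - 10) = -6*y^4 + 18*y^3 - 14*y^2 - 18*y + 20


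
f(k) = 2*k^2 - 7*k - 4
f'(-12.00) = -55.00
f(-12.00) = 368.00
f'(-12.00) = -55.00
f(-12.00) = 368.00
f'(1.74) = -0.04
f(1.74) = -10.12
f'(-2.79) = -18.16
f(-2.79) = 31.10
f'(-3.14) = -19.56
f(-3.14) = 37.70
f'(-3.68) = -21.72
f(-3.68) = 48.84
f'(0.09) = -6.64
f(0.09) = -4.61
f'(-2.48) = -16.92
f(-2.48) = 25.66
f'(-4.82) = -26.28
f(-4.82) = 76.20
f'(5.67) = 15.68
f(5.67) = 20.61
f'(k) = 4*k - 7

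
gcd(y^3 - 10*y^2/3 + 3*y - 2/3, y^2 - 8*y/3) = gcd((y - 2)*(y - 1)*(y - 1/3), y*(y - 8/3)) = 1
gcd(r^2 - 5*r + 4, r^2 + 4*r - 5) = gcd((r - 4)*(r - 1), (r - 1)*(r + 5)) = r - 1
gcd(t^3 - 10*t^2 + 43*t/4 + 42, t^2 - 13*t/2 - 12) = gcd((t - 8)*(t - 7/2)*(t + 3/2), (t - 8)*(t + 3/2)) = t^2 - 13*t/2 - 12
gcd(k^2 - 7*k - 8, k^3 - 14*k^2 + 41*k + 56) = k^2 - 7*k - 8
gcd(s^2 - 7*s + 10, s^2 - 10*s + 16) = s - 2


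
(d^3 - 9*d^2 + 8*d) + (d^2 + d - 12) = d^3 - 8*d^2 + 9*d - 12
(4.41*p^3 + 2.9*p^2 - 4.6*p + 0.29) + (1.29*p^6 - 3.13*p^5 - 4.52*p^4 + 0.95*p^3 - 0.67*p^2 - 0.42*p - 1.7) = 1.29*p^6 - 3.13*p^5 - 4.52*p^4 + 5.36*p^3 + 2.23*p^2 - 5.02*p - 1.41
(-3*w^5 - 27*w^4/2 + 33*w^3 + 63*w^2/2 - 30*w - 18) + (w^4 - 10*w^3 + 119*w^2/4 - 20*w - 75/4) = -3*w^5 - 25*w^4/2 + 23*w^3 + 245*w^2/4 - 50*w - 147/4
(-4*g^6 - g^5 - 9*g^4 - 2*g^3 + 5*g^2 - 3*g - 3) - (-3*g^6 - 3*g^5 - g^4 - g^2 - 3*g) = -g^6 + 2*g^5 - 8*g^4 - 2*g^3 + 6*g^2 - 3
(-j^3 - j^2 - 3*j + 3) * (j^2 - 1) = -j^5 - j^4 - 2*j^3 + 4*j^2 + 3*j - 3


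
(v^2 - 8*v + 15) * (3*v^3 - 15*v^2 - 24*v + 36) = 3*v^5 - 39*v^4 + 141*v^3 + 3*v^2 - 648*v + 540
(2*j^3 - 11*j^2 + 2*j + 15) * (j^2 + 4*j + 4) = 2*j^5 - 3*j^4 - 34*j^3 - 21*j^2 + 68*j + 60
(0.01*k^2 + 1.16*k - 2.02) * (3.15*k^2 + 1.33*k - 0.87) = 0.0315*k^4 + 3.6673*k^3 - 4.8289*k^2 - 3.6958*k + 1.7574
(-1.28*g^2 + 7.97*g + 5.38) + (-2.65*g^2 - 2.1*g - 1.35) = -3.93*g^2 + 5.87*g + 4.03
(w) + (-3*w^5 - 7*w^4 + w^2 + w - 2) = -3*w^5 - 7*w^4 + w^2 + 2*w - 2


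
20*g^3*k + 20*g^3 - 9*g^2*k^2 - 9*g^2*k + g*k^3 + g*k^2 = (-5*g + k)*(-4*g + k)*(g*k + g)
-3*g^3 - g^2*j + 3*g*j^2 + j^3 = (-g + j)*(g + j)*(3*g + j)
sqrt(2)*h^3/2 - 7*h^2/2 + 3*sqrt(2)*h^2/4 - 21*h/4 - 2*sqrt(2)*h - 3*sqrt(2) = (h + 3/2)*(h - 4*sqrt(2))*(sqrt(2)*h/2 + 1/2)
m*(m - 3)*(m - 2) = m^3 - 5*m^2 + 6*m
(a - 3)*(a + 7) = a^2 + 4*a - 21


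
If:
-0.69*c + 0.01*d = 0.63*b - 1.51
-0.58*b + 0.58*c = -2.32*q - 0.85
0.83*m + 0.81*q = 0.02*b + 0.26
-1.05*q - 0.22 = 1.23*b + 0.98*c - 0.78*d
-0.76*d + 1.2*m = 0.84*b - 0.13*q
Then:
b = -0.03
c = 2.24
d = 1.80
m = 1.22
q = -0.93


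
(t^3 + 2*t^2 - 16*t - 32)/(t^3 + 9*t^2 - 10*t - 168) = (t^2 + 6*t + 8)/(t^2 + 13*t + 42)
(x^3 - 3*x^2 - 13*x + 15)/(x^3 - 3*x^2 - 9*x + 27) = (x^2 - 6*x + 5)/(x^2 - 6*x + 9)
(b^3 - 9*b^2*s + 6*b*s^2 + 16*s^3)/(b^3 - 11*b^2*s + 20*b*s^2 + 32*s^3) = (-b + 2*s)/(-b + 4*s)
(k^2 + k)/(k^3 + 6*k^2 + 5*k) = 1/(k + 5)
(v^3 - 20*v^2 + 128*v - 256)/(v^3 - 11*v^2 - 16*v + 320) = (v - 4)/(v + 5)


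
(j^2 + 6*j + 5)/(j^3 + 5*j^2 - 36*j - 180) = (j + 1)/(j^2 - 36)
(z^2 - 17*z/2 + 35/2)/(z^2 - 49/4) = 2*(z - 5)/(2*z + 7)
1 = 1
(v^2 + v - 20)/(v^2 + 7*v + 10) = (v - 4)/(v + 2)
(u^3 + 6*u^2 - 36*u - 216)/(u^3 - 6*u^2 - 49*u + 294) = (u^2 + 12*u + 36)/(u^2 - 49)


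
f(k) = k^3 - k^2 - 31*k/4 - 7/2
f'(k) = 3*k^2 - 2*k - 31/4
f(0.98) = -11.11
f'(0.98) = -6.83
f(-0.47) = -0.18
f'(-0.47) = -6.15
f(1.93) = -14.99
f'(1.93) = -0.44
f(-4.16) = -60.56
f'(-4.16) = 52.49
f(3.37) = -2.70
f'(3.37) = 19.58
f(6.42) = 170.14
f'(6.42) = 103.06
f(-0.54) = 0.24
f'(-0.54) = -5.80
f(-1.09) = 2.46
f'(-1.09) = -2.01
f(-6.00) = -209.00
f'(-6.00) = 112.25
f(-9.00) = -743.75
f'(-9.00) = 253.25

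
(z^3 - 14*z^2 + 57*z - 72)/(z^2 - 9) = (z^2 - 11*z + 24)/(z + 3)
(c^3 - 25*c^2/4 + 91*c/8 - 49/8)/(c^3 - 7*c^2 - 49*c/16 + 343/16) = 2*(2*c^2 - 9*c + 7)/(4*c^2 - 21*c - 49)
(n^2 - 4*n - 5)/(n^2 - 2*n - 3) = (n - 5)/(n - 3)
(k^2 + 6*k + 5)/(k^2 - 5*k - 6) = (k + 5)/(k - 6)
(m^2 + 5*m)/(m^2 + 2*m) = (m + 5)/(m + 2)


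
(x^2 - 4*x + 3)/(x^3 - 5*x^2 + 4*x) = (x - 3)/(x*(x - 4))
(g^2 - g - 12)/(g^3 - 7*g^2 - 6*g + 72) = 1/(g - 6)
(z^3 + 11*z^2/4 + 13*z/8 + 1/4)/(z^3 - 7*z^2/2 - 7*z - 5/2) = (4*z^2 + 9*z + 2)/(4*(z^2 - 4*z - 5))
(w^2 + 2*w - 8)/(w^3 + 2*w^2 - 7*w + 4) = (w - 2)/(w^2 - 2*w + 1)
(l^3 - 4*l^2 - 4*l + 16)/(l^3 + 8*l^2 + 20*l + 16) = (l^2 - 6*l + 8)/(l^2 + 6*l + 8)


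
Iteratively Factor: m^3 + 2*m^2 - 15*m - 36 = (m + 3)*(m^2 - m - 12) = (m + 3)^2*(m - 4)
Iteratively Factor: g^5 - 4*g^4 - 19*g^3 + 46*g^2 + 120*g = (g)*(g^4 - 4*g^3 - 19*g^2 + 46*g + 120) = g*(g + 3)*(g^3 - 7*g^2 + 2*g + 40) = g*(g - 5)*(g + 3)*(g^2 - 2*g - 8) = g*(g - 5)*(g + 2)*(g + 3)*(g - 4)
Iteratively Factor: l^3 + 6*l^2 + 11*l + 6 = (l + 1)*(l^2 + 5*l + 6) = (l + 1)*(l + 3)*(l + 2)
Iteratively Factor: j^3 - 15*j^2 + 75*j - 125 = (j - 5)*(j^2 - 10*j + 25) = (j - 5)^2*(j - 5)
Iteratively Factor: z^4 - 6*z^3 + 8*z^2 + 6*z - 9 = (z - 3)*(z^3 - 3*z^2 - z + 3) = (z - 3)*(z - 1)*(z^2 - 2*z - 3) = (z - 3)*(z - 1)*(z + 1)*(z - 3)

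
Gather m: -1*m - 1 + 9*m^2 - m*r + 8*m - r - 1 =9*m^2 + m*(7 - r) - r - 2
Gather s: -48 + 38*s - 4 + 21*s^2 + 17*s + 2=21*s^2 + 55*s - 50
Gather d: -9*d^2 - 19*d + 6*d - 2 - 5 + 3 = -9*d^2 - 13*d - 4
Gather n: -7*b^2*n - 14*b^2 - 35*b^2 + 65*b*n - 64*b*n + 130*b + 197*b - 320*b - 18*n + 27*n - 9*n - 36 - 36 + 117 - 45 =-49*b^2 + 7*b + n*(-7*b^2 + b)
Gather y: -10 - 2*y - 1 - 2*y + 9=-4*y - 2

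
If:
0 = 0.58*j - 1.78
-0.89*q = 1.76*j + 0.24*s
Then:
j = 3.07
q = -0.269662921348315*s - 6.06896551724138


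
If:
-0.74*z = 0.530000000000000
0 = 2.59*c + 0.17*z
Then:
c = 0.05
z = -0.72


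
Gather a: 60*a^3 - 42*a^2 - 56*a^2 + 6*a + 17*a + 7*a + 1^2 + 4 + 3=60*a^3 - 98*a^2 + 30*a + 8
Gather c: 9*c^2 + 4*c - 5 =9*c^2 + 4*c - 5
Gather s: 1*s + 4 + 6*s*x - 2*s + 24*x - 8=s*(6*x - 1) + 24*x - 4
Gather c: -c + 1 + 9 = 10 - c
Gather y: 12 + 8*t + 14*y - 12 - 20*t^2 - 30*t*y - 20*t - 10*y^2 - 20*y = -20*t^2 - 12*t - 10*y^2 + y*(-30*t - 6)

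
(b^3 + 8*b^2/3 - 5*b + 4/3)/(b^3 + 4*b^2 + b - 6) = (3*b^2 + 11*b - 4)/(3*(b^2 + 5*b + 6))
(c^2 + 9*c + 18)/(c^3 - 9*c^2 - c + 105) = (c + 6)/(c^2 - 12*c + 35)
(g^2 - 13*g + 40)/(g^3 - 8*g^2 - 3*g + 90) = (g - 8)/(g^2 - 3*g - 18)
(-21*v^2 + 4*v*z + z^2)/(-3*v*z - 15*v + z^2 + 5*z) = (7*v + z)/(z + 5)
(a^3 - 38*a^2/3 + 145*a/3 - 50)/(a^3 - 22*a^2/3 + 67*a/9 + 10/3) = 3*(a - 5)/(3*a + 1)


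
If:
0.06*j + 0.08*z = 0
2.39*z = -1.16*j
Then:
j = 0.00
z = 0.00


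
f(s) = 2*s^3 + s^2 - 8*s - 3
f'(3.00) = 52.00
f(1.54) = -5.64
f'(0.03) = -7.93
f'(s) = 6*s^2 + 2*s - 8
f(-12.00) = -3219.00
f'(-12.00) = 832.00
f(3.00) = 36.00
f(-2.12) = -0.60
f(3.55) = 70.68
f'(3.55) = 74.72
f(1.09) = -7.94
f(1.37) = -6.94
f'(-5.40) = 156.16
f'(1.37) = 6.00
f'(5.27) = 169.18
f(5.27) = 275.34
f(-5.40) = -245.57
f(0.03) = -3.24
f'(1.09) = 1.31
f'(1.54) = 9.31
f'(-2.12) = 14.73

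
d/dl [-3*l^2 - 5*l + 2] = -6*l - 5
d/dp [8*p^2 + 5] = 16*p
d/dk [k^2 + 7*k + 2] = 2*k + 7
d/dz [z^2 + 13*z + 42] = 2*z + 13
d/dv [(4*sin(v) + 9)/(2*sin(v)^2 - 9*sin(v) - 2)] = (-8*sin(v)^2 - 36*sin(v) + 73)*cos(v)/(9*sin(v) + 2*cos(v)^2)^2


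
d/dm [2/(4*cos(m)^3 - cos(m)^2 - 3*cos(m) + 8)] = 8*(-sin(2*m) + 3*sin(3*m))/(-cos(2*m) + 2*cos(3*m) + 15)^2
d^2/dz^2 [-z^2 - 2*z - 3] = -2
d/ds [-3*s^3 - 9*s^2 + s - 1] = -9*s^2 - 18*s + 1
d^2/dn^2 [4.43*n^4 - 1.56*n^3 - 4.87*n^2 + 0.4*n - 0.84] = 53.16*n^2 - 9.36*n - 9.74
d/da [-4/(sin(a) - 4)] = 4*cos(a)/(sin(a) - 4)^2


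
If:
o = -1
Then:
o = -1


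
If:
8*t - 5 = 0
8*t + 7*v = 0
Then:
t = 5/8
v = -5/7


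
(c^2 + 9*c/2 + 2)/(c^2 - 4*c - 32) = (c + 1/2)/(c - 8)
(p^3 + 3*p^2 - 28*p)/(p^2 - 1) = p*(p^2 + 3*p - 28)/(p^2 - 1)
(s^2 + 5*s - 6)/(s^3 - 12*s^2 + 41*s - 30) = (s + 6)/(s^2 - 11*s + 30)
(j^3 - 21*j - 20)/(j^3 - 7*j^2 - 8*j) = (j^2 - j - 20)/(j*(j - 8))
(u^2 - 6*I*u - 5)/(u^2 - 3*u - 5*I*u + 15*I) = (u - I)/(u - 3)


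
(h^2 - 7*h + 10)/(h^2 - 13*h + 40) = (h - 2)/(h - 8)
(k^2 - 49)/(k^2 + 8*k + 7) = (k - 7)/(k + 1)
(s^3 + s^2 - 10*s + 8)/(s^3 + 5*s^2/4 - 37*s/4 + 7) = 4*(s - 2)/(4*s - 7)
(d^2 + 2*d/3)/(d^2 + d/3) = (3*d + 2)/(3*d + 1)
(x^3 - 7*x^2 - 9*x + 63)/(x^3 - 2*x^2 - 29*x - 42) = (x - 3)/(x + 2)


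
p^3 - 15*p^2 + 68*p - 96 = (p - 8)*(p - 4)*(p - 3)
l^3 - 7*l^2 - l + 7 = (l - 7)*(l - 1)*(l + 1)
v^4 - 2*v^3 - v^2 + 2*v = v*(v - 2)*(v - 1)*(v + 1)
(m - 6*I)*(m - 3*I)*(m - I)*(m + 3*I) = m^4 - 7*I*m^3 + 3*m^2 - 63*I*m - 54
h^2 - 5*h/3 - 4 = (h - 3)*(h + 4/3)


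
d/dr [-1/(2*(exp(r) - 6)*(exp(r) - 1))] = (exp(r) - 7/2)/(4*(exp(r) - 6)^2*sinh(r/2)^2)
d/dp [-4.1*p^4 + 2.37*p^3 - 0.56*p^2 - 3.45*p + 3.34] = -16.4*p^3 + 7.11*p^2 - 1.12*p - 3.45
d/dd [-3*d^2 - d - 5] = -6*d - 1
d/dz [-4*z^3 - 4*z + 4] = -12*z^2 - 4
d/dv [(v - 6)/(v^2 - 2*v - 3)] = (v^2 - 2*v - 2*(v - 6)*(v - 1) - 3)/(-v^2 + 2*v + 3)^2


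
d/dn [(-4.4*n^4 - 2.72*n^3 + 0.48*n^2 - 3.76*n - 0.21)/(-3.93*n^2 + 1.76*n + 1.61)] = (34.584*n^5 - 12.5424*n^4 - 37.9104*n^3 - 27.0696*n^2 - 0.105*n - 5.684)/(15.4449*n^4 - 13.8336*n^3 - 9.557*n^2 + 5.6672*n + 2.5921)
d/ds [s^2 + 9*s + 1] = 2*s + 9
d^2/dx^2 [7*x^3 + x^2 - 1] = 42*x + 2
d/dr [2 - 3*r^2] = -6*r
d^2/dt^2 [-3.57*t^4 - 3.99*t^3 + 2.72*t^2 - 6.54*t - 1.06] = -42.84*t^2 - 23.94*t + 5.44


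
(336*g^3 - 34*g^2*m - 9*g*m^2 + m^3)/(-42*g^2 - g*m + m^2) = -8*g + m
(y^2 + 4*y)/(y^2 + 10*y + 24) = y/(y + 6)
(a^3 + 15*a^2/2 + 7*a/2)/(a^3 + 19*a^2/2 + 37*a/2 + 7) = a/(a + 2)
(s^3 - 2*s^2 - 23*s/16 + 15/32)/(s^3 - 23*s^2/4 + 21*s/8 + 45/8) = (8*s^2 - 22*s + 5)/(4*(2*s^2 - 13*s + 15))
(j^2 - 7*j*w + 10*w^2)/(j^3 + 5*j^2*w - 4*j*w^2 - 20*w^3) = (j - 5*w)/(j^2 + 7*j*w + 10*w^2)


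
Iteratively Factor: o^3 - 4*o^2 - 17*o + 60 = (o - 5)*(o^2 + o - 12) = (o - 5)*(o - 3)*(o + 4)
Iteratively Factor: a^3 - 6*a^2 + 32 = (a - 4)*(a^2 - 2*a - 8) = (a - 4)*(a + 2)*(a - 4)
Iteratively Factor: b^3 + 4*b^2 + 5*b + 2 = (b + 1)*(b^2 + 3*b + 2) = (b + 1)^2*(b + 2)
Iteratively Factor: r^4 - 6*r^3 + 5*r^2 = (r)*(r^3 - 6*r^2 + 5*r) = r^2*(r^2 - 6*r + 5) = r^2*(r - 5)*(r - 1)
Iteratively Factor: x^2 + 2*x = (x)*(x + 2)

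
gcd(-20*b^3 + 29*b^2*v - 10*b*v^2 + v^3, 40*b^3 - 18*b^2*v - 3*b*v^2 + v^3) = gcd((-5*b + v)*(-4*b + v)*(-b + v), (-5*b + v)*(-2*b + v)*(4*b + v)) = -5*b + v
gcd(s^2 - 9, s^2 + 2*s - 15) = s - 3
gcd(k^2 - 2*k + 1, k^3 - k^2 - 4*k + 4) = k - 1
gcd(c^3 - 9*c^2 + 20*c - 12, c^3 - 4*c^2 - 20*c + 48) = c^2 - 8*c + 12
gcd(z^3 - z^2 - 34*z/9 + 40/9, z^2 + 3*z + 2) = z + 2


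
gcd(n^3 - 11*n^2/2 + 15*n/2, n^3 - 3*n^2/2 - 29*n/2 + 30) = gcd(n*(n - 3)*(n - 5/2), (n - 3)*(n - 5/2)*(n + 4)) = n^2 - 11*n/2 + 15/2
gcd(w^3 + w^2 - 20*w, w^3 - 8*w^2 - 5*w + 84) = w - 4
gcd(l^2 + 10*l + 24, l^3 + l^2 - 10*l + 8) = l + 4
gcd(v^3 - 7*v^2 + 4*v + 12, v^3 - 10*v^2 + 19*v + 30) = v^2 - 5*v - 6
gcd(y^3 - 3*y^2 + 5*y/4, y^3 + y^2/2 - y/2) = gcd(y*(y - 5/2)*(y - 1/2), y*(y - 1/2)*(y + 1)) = y^2 - y/2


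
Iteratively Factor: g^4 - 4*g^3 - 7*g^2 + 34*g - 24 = (g - 4)*(g^3 - 7*g + 6) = (g - 4)*(g - 1)*(g^2 + g - 6) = (g - 4)*(g - 2)*(g - 1)*(g + 3)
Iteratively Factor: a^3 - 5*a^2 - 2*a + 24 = (a - 3)*(a^2 - 2*a - 8) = (a - 3)*(a + 2)*(a - 4)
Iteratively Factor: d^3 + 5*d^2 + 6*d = (d + 2)*(d^2 + 3*d) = d*(d + 2)*(d + 3)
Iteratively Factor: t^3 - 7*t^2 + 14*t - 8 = (t - 4)*(t^2 - 3*t + 2) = (t - 4)*(t - 1)*(t - 2)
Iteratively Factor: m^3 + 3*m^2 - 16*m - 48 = (m - 4)*(m^2 + 7*m + 12) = (m - 4)*(m + 4)*(m + 3)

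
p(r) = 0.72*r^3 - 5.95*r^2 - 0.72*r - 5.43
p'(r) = 2.16*r^2 - 11.9*r - 0.72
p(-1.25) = -15.23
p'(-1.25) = 17.53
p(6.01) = -68.37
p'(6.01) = 5.78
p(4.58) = -64.37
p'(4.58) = -9.91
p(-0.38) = -6.06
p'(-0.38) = 4.11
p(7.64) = -37.15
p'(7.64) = 34.44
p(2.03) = -25.39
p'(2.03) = -15.98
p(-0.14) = -5.45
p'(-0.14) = 0.99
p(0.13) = -5.62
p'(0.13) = -2.23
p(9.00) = 31.02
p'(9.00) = 67.14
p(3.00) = -41.70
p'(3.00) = -16.98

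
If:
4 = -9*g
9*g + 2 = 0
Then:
No Solution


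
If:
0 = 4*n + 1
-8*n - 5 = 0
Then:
No Solution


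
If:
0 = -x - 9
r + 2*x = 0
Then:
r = 18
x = -9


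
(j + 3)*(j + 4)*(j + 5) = j^3 + 12*j^2 + 47*j + 60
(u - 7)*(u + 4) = u^2 - 3*u - 28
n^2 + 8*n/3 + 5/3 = (n + 1)*(n + 5/3)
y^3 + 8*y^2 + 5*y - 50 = (y - 2)*(y + 5)^2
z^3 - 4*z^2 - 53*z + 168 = (z - 8)*(z - 3)*(z + 7)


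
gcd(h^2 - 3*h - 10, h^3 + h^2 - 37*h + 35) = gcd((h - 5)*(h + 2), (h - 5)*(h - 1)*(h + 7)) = h - 5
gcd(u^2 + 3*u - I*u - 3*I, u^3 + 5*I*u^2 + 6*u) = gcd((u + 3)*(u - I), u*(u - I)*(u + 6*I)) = u - I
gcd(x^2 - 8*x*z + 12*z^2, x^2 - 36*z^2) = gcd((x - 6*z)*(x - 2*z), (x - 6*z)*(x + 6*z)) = x - 6*z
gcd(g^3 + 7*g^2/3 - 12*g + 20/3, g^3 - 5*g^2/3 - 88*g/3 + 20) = g^2 + 13*g/3 - 10/3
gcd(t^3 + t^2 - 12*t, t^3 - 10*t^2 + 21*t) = t^2 - 3*t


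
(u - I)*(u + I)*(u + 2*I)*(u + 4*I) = u^4 + 6*I*u^3 - 7*u^2 + 6*I*u - 8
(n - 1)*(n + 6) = n^2 + 5*n - 6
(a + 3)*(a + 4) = a^2 + 7*a + 12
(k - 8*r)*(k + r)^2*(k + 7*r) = k^4 + k^3*r - 57*k^2*r^2 - 113*k*r^3 - 56*r^4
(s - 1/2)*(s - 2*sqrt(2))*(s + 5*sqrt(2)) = s^3 - s^2/2 + 3*sqrt(2)*s^2 - 20*s - 3*sqrt(2)*s/2 + 10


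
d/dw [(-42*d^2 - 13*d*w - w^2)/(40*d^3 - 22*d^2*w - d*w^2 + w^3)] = (-1444*d^4 - 164*d^3*w + 135*d^2*w^2 + 26*d*w^3 + w^4)/(1600*d^6 - 1760*d^5*w + 404*d^4*w^2 + 124*d^3*w^3 - 43*d^2*w^4 - 2*d*w^5 + w^6)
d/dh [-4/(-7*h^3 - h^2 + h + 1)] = 4*(-21*h^2 - 2*h + 1)/(7*h^3 + h^2 - h - 1)^2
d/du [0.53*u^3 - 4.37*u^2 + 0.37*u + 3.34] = 1.59*u^2 - 8.74*u + 0.37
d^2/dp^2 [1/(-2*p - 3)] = -8/(2*p + 3)^3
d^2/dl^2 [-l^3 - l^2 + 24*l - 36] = -6*l - 2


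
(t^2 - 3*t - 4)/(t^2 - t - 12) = (t + 1)/(t + 3)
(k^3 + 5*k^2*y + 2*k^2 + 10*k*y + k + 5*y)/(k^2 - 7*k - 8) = (k^2 + 5*k*y + k + 5*y)/(k - 8)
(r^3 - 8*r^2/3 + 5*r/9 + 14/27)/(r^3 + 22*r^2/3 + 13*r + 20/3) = (27*r^3 - 72*r^2 + 15*r + 14)/(9*(3*r^3 + 22*r^2 + 39*r + 20))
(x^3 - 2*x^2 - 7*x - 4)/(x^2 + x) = x - 3 - 4/x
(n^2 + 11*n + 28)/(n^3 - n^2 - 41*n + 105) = (n + 4)/(n^2 - 8*n + 15)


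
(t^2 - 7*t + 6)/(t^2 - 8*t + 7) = (t - 6)/(t - 7)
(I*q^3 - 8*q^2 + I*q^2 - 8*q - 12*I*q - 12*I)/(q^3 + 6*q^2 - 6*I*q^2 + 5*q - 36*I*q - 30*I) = (I*q^2 - 8*q - 12*I)/(q^2 + q*(5 - 6*I) - 30*I)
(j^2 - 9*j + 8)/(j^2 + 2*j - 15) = (j^2 - 9*j + 8)/(j^2 + 2*j - 15)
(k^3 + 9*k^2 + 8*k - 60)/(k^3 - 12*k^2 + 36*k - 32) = (k^2 + 11*k + 30)/(k^2 - 10*k + 16)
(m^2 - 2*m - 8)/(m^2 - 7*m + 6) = (m^2 - 2*m - 8)/(m^2 - 7*m + 6)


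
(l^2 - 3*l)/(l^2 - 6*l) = (l - 3)/(l - 6)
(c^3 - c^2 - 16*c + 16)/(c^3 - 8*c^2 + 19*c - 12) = (c + 4)/(c - 3)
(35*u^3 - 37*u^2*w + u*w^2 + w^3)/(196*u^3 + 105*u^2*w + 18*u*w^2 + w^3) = (5*u^2 - 6*u*w + w^2)/(28*u^2 + 11*u*w + w^2)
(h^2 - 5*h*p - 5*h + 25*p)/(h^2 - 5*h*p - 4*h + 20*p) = (h - 5)/(h - 4)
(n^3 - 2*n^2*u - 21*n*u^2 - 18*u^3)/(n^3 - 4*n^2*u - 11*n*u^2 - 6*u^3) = (n + 3*u)/(n + u)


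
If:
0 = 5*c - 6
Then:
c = 6/5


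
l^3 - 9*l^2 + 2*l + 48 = (l - 8)*(l - 3)*(l + 2)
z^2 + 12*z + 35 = (z + 5)*(z + 7)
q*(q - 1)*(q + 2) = q^3 + q^2 - 2*q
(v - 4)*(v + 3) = v^2 - v - 12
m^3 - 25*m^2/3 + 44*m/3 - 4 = (m - 6)*(m - 2)*(m - 1/3)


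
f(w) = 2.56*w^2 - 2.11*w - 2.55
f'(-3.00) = -17.47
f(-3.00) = 26.82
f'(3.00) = 13.25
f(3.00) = 14.16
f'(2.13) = 8.80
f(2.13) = 4.57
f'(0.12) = -1.50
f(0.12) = -2.77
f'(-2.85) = -16.70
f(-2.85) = 24.26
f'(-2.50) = -14.91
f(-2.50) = 18.72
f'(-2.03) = -12.50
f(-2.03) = 12.28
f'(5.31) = 25.08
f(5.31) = 58.43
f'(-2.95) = -17.21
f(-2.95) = 25.95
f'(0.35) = -0.32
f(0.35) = -2.97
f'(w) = 5.12*w - 2.11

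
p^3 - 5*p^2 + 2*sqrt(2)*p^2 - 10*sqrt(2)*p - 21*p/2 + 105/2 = (p - 5)*(p - 3*sqrt(2)/2)*(p + 7*sqrt(2)/2)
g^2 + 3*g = g*(g + 3)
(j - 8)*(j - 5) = j^2 - 13*j + 40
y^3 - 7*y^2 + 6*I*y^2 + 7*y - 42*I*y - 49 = (y - 7)*(y - I)*(y + 7*I)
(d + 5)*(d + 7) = d^2 + 12*d + 35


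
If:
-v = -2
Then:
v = 2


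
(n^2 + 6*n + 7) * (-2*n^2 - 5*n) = -2*n^4 - 17*n^3 - 44*n^2 - 35*n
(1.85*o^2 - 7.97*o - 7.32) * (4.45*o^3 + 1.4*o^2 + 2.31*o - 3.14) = 8.2325*o^5 - 32.8765*o^4 - 39.4585*o^3 - 34.4677*o^2 + 8.1166*o + 22.9848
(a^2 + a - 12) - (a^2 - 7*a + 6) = 8*a - 18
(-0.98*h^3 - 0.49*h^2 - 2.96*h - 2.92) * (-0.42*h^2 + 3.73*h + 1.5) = 0.4116*h^5 - 3.4496*h^4 - 2.0545*h^3 - 10.5494*h^2 - 15.3316*h - 4.38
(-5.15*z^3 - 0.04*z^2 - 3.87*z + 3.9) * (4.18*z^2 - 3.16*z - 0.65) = -21.527*z^5 + 16.1068*z^4 - 12.7027*z^3 + 28.5572*z^2 - 9.8085*z - 2.535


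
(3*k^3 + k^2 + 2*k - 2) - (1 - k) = 3*k^3 + k^2 + 3*k - 3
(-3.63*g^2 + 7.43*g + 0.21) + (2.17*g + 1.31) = -3.63*g^2 + 9.6*g + 1.52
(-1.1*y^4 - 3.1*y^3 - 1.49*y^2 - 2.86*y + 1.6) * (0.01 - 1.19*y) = 1.309*y^5 + 3.678*y^4 + 1.7421*y^3 + 3.3885*y^2 - 1.9326*y + 0.016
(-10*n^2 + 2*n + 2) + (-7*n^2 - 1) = -17*n^2 + 2*n + 1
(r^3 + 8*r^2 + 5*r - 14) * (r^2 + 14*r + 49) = r^5 + 22*r^4 + 166*r^3 + 448*r^2 + 49*r - 686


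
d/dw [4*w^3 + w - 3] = 12*w^2 + 1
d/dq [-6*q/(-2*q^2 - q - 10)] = 12*(5 - q^2)/(4*q^4 + 4*q^3 + 41*q^2 + 20*q + 100)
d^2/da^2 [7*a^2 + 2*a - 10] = 14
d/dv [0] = 0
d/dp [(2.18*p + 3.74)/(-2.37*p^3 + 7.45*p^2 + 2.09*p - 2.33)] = (10.3332*p^3 + 10.3504*p^2 - 55.726*p - 12.896)/(5.6169*p^6 - 35.313*p^5 + 45.5959*p^4 + 42.1852*p^3 - 30.3489*p^2 - 9.7394*p + 5.4289)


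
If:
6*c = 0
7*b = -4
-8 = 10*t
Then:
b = -4/7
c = 0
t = -4/5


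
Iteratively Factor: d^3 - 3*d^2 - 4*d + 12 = (d - 2)*(d^2 - d - 6) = (d - 3)*(d - 2)*(d + 2)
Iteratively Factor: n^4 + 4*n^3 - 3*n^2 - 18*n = (n + 3)*(n^3 + n^2 - 6*n) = (n + 3)^2*(n^2 - 2*n) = n*(n + 3)^2*(n - 2)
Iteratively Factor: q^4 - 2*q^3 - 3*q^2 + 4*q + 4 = (q + 1)*(q^3 - 3*q^2 + 4) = (q + 1)^2*(q^2 - 4*q + 4) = (q - 2)*(q + 1)^2*(q - 2)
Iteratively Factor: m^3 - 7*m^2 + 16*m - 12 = (m - 2)*(m^2 - 5*m + 6) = (m - 2)^2*(m - 3)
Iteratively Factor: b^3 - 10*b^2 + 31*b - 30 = (b - 3)*(b^2 - 7*b + 10) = (b - 5)*(b - 3)*(b - 2)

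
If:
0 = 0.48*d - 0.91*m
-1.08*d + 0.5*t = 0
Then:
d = 0.462962962962963*t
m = 0.244200244200244*t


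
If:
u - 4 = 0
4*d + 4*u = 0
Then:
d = -4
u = 4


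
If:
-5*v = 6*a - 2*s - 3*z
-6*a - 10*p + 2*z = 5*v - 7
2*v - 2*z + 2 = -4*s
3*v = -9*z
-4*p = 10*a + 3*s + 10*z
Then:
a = -257/1520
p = 2433/3040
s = -381/760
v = 3/1520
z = -1/1520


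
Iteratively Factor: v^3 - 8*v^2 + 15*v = (v - 3)*(v^2 - 5*v) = (v - 5)*(v - 3)*(v)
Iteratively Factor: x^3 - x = (x - 1)*(x^2 + x) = x*(x - 1)*(x + 1)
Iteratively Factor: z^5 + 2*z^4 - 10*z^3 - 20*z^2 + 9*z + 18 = (z - 3)*(z^4 + 5*z^3 + 5*z^2 - 5*z - 6) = (z - 3)*(z + 3)*(z^3 + 2*z^2 - z - 2) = (z - 3)*(z + 1)*(z + 3)*(z^2 + z - 2) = (z - 3)*(z + 1)*(z + 2)*(z + 3)*(z - 1)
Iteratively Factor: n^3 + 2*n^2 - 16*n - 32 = (n + 4)*(n^2 - 2*n - 8) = (n - 4)*(n + 4)*(n + 2)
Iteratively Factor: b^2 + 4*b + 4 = (b + 2)*(b + 2)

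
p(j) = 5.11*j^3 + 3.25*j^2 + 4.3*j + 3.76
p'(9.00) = 1304.53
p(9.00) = 4030.90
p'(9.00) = 1304.53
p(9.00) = 4030.90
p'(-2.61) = 91.76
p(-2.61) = -76.18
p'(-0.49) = 4.80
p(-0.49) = 1.83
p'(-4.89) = 339.09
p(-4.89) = -537.07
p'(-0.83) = 9.47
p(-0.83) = -0.49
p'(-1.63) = 34.44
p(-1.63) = -16.74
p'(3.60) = 226.38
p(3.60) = 299.77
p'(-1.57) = 31.88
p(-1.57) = -14.76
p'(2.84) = 146.41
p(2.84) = 159.24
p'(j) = 15.33*j^2 + 6.5*j + 4.3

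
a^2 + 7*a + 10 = (a + 2)*(a + 5)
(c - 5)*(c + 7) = c^2 + 2*c - 35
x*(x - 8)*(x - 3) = x^3 - 11*x^2 + 24*x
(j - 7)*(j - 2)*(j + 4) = j^3 - 5*j^2 - 22*j + 56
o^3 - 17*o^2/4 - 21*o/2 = o*(o - 6)*(o + 7/4)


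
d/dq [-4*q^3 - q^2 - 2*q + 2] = -12*q^2 - 2*q - 2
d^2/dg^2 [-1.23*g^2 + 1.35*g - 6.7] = -2.46000000000000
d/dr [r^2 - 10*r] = 2*r - 10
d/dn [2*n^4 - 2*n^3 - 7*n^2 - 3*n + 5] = 8*n^3 - 6*n^2 - 14*n - 3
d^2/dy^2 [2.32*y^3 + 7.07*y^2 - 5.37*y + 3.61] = 13.92*y + 14.14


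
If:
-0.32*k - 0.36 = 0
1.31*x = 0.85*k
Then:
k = -1.12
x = -0.73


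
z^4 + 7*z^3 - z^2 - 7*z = z*(z - 1)*(z + 1)*(z + 7)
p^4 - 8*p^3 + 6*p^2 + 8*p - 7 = (p - 7)*(p - 1)^2*(p + 1)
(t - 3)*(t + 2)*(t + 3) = t^3 + 2*t^2 - 9*t - 18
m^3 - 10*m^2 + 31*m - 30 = (m - 5)*(m - 3)*(m - 2)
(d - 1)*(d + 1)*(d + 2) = d^3 + 2*d^2 - d - 2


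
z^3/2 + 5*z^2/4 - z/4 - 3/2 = (z/2 + 1)*(z - 1)*(z + 3/2)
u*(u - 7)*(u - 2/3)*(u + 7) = u^4 - 2*u^3/3 - 49*u^2 + 98*u/3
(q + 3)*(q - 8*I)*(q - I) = q^3 + 3*q^2 - 9*I*q^2 - 8*q - 27*I*q - 24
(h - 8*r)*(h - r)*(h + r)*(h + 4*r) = h^4 - 4*h^3*r - 33*h^2*r^2 + 4*h*r^3 + 32*r^4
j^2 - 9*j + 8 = (j - 8)*(j - 1)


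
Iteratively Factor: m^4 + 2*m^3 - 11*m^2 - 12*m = (m)*(m^3 + 2*m^2 - 11*m - 12) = m*(m + 1)*(m^2 + m - 12) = m*(m - 3)*(m + 1)*(m + 4)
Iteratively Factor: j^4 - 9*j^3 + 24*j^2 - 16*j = (j - 4)*(j^3 - 5*j^2 + 4*j) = (j - 4)*(j - 1)*(j^2 - 4*j) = (j - 4)^2*(j - 1)*(j)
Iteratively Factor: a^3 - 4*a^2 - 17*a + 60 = (a - 3)*(a^2 - a - 20) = (a - 3)*(a + 4)*(a - 5)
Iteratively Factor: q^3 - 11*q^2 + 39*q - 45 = (q - 3)*(q^2 - 8*q + 15) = (q - 3)^2*(q - 5)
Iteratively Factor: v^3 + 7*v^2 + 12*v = (v + 4)*(v^2 + 3*v) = (v + 3)*(v + 4)*(v)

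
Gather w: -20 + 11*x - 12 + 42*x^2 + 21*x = 42*x^2 + 32*x - 32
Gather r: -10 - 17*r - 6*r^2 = -6*r^2 - 17*r - 10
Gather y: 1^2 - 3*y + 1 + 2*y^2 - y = 2*y^2 - 4*y + 2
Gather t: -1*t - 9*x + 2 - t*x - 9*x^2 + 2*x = t*(-x - 1) - 9*x^2 - 7*x + 2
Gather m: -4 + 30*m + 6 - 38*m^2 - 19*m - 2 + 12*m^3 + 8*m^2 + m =12*m^3 - 30*m^2 + 12*m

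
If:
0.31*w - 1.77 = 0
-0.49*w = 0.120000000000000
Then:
No Solution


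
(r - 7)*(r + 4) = r^2 - 3*r - 28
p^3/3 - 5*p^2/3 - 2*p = p*(p/3 + 1/3)*(p - 6)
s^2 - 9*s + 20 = (s - 5)*(s - 4)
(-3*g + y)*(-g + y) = 3*g^2 - 4*g*y + y^2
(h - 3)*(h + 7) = h^2 + 4*h - 21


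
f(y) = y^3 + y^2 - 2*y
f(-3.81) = -33.17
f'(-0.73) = -1.86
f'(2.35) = 19.27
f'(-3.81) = 33.93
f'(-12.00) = 406.00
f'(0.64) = 0.51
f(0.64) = -0.61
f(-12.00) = -1560.00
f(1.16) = 0.59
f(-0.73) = 1.60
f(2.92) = 27.58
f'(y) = 3*y^2 + 2*y - 2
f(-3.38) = -20.43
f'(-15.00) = 643.00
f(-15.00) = -3120.00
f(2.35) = 13.80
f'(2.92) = 29.42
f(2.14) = 10.10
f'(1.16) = 4.36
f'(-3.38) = 25.51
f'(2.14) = 16.02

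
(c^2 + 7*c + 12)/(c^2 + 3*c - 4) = (c + 3)/(c - 1)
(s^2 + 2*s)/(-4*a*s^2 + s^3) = (s + 2)/(s*(-4*a + s))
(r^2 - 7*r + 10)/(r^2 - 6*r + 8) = (r - 5)/(r - 4)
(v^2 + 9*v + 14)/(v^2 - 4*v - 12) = (v + 7)/(v - 6)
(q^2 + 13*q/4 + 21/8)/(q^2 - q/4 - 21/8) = (4*q + 7)/(4*q - 7)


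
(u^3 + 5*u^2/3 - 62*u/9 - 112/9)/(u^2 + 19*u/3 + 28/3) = (3*u^2 - 2*u - 16)/(3*(u + 4))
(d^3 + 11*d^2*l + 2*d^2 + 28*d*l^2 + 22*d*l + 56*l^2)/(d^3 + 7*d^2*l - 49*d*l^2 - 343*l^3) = (d^2 + 4*d*l + 2*d + 8*l)/(d^2 - 49*l^2)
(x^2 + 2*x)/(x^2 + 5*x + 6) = x/(x + 3)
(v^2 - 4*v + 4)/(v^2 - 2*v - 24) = (-v^2 + 4*v - 4)/(-v^2 + 2*v + 24)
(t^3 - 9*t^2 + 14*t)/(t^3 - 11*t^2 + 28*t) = (t - 2)/(t - 4)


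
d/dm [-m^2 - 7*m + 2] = -2*m - 7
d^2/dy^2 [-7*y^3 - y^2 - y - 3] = -42*y - 2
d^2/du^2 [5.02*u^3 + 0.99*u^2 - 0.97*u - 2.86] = 30.12*u + 1.98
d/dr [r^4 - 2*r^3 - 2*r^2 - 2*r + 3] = 4*r^3 - 6*r^2 - 4*r - 2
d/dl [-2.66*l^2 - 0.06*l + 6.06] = -5.32*l - 0.06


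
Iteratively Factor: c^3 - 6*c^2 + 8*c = (c - 4)*(c^2 - 2*c) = c*(c - 4)*(c - 2)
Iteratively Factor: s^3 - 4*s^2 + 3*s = (s - 1)*(s^2 - 3*s) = s*(s - 1)*(s - 3)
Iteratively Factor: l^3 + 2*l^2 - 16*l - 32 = (l - 4)*(l^2 + 6*l + 8) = (l - 4)*(l + 4)*(l + 2)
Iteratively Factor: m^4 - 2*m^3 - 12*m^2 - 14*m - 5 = (m - 5)*(m^3 + 3*m^2 + 3*m + 1) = (m - 5)*(m + 1)*(m^2 + 2*m + 1) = (m - 5)*(m + 1)^2*(m + 1)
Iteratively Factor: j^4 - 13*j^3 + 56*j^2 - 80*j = (j - 5)*(j^3 - 8*j^2 + 16*j) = (j - 5)*(j - 4)*(j^2 - 4*j) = j*(j - 5)*(j - 4)*(j - 4)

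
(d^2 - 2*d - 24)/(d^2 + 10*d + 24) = (d - 6)/(d + 6)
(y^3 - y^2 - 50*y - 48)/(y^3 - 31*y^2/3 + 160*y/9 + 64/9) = 9*(y^2 + 7*y + 6)/(9*y^2 - 21*y - 8)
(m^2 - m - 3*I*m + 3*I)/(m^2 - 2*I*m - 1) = (-m^2 + m + 3*I*m - 3*I)/(-m^2 + 2*I*m + 1)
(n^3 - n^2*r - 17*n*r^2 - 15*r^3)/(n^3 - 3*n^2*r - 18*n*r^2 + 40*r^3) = (-n^2 - 4*n*r - 3*r^2)/(-n^2 - 2*n*r + 8*r^2)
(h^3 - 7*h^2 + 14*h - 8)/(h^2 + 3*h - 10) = (h^2 - 5*h + 4)/(h + 5)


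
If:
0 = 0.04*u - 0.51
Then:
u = 12.75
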